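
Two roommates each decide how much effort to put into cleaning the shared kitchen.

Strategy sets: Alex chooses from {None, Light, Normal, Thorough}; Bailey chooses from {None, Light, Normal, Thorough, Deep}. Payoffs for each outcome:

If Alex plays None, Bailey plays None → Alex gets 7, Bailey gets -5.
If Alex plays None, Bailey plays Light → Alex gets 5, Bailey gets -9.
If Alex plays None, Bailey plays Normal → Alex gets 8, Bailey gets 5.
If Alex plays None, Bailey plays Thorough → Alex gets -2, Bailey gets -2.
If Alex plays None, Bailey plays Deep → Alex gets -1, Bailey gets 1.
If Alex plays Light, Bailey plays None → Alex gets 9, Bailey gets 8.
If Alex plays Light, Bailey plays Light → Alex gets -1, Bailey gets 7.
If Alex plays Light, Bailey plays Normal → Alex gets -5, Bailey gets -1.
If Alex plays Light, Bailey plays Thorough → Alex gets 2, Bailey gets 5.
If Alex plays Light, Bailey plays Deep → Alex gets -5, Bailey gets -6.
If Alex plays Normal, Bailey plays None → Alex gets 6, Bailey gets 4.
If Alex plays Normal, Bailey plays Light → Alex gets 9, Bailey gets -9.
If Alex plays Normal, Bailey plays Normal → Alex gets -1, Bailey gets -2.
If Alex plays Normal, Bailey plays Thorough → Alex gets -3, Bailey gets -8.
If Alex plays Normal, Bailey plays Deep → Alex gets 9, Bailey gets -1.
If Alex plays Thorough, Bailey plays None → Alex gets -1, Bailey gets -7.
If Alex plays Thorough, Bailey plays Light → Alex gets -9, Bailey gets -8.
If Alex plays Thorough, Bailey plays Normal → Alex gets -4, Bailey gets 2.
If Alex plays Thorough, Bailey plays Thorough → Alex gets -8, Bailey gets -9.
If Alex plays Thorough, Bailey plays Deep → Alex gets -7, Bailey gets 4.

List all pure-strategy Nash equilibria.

Alex against None: payoffs 7, 9, 6, -1 → best response Light.
Alex against Light: payoffs 5, -1, 9, -9 → best response Normal.
Alex against Normal: payoffs 8, -5, -1, -4 → best response None.
Alex against Thorough: payoffs -2, 2, -3, -8 → best response Light.
Alex against Deep: payoffs -1, -5, 9, -7 → best response Normal.
Bailey against None: payoffs -5, -9, 5, -2, 1 → best response Normal.
Bailey against Light: payoffs 8, 7, -1, 5, -6 → best response None.
Bailey against Normal: payoffs 4, -9, -2, -8, -1 → best response None.
Bailey against Thorough: payoffs -7, -8, 2, -9, 4 → best response Deep.
Mutual best responses: (None, Normal); (Light, None).

The pure Nash equilibria are (None, Normal), (Light, None).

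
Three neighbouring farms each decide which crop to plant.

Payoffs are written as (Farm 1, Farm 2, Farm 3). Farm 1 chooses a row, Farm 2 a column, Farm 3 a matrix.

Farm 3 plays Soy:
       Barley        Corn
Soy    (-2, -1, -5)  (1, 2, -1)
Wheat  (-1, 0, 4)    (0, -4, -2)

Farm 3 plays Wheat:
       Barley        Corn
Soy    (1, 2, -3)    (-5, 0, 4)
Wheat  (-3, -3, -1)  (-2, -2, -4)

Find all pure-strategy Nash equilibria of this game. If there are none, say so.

Farm 1 against (Barley, Soy): payoffs -2, -1 → best response Wheat.
Farm 1 against (Barley, Wheat): payoffs 1, -3 → best response Soy.
Farm 1 against (Corn, Soy): payoffs 1, 0 → best response Soy.
Farm 1 against (Corn, Wheat): payoffs -5, -2 → best response Wheat.
Farm 2 against (Soy, Soy): payoffs -1, 2 → best response Corn.
Farm 2 against (Soy, Wheat): payoffs 2, 0 → best response Barley.
Farm 2 against (Wheat, Soy): payoffs 0, -4 → best response Barley.
Farm 2 against (Wheat, Wheat): payoffs -3, -2 → best response Corn.
Farm 3 against (Soy, Barley): payoffs -5, -3 → best response Wheat.
Farm 3 against (Soy, Corn): payoffs -1, 4 → best response Wheat.
Farm 3 against (Wheat, Barley): payoffs 4, -1 → best response Soy.
Farm 3 against (Wheat, Corn): payoffs -2, -4 → best response Soy.
Mutual best responses: (Soy, Barley, Wheat); (Wheat, Barley, Soy).

(Soy, Barley, Wheat); (Wheat, Barley, Soy)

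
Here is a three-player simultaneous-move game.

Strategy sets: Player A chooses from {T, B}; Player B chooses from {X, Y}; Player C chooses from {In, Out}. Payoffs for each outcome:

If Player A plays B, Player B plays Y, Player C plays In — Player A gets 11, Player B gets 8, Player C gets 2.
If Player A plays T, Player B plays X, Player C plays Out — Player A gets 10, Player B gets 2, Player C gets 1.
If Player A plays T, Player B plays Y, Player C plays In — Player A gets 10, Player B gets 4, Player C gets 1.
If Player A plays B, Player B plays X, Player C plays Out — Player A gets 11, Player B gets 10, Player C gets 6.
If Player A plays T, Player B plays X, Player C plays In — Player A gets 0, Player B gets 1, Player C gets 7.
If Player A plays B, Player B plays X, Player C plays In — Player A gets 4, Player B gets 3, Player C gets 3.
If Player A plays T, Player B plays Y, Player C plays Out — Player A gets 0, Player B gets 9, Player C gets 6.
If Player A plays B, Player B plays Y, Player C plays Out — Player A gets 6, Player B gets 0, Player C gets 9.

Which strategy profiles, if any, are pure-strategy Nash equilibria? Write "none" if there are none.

The unique pure-strategy Nash equilibrium is (B, X, Out).

(T, X, In): Player A can switch to B (0 → 4). Not NE.
(T, X, Out): Player A can switch to B (10 → 11). Not NE.
(T, Y, In): Player A can switch to B (10 → 11). Not NE.
(T, Y, Out): Player A can switch to B (0 → 6). Not NE.
(B, X, In): Player B can switch to Y (3 → 8). Not NE.
(B, X, Out): Player A gets 11, best alternative 10; Player B gets 10, best alternative 0; Player C gets 6, best alternative 3. No profitable deviation — NE.
(B, Y, In): Player C can switch to Out (2 → 9). Not NE.
(The remaining 1 profile has a profitable deviation by the same check.)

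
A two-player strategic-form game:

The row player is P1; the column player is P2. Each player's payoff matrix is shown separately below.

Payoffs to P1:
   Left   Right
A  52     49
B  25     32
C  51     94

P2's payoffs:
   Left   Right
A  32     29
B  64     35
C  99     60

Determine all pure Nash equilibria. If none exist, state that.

The unique pure-strategy Nash equilibrium is (A, Left).

For each player, find the best response to each opponent profile; mutual best responses are the pure NE.
P1 against Left: payoffs 52, 25, 51 → best response A.
P1 against Right: payoffs 49, 32, 94 → best response C.
P2 against A: payoffs 32, 29 → best response Left.
P2 against B: payoffs 64, 35 → best response Left.
P2 against C: payoffs 99, 60 → best response Left.
Mutual best responses: (A, Left).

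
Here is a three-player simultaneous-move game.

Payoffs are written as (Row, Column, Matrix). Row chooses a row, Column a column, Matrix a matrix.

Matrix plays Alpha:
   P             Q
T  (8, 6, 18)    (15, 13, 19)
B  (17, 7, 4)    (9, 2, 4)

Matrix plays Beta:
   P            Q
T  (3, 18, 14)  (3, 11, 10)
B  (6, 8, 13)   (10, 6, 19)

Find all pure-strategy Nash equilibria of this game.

Row against (P, Alpha): payoffs 8, 17 → best response B.
Row against (P, Beta): payoffs 3, 6 → best response B.
Row against (Q, Alpha): payoffs 15, 9 → best response T.
Row against (Q, Beta): payoffs 3, 10 → best response B.
Column against (T, Alpha): payoffs 6, 13 → best response Q.
Column against (T, Beta): payoffs 18, 11 → best response P.
Column against (B, Alpha): payoffs 7, 2 → best response P.
Column against (B, Beta): payoffs 8, 6 → best response P.
Matrix against (T, P): payoffs 18, 14 → best response Alpha.
Matrix against (T, Q): payoffs 19, 10 → best response Alpha.
Matrix against (B, P): payoffs 4, 13 → best response Beta.
Matrix against (B, Q): payoffs 4, 19 → best response Beta.
Mutual best responses: (T, Q, Alpha); (B, P, Beta).

The pure Nash equilibria are (T, Q, Alpha), (B, P, Beta).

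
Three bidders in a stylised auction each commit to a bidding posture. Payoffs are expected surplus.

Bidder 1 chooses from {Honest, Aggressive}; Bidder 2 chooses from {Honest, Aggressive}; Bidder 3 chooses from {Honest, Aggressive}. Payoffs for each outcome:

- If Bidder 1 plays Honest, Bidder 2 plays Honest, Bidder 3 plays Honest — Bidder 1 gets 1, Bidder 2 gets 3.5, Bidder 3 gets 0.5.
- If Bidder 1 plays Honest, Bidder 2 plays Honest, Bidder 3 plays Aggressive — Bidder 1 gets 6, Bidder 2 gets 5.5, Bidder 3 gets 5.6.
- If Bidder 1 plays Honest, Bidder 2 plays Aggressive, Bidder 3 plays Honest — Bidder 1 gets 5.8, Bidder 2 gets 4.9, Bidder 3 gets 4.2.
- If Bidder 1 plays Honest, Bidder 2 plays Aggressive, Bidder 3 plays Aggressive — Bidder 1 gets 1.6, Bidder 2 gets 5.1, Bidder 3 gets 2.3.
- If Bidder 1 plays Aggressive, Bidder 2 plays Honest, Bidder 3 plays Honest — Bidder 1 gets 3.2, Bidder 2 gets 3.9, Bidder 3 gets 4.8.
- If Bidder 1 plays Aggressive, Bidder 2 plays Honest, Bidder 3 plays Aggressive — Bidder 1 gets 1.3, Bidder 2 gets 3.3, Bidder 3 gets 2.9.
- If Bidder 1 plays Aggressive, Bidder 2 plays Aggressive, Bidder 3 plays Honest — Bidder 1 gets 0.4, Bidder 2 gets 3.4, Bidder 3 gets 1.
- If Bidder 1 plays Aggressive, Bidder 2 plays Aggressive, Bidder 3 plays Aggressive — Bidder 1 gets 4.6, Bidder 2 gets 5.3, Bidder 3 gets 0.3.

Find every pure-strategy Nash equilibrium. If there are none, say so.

Bidder 1 against (Honest, Honest): payoffs 1, 3.2 → best response Aggressive.
Bidder 1 against (Honest, Aggressive): payoffs 6, 1.3 → best response Honest.
Bidder 1 against (Aggressive, Honest): payoffs 5.8, 0.4 → best response Honest.
Bidder 1 against (Aggressive, Aggressive): payoffs 1.6, 4.6 → best response Aggressive.
Bidder 2 against (Honest, Honest): payoffs 3.5, 4.9 → best response Aggressive.
Bidder 2 against (Honest, Aggressive): payoffs 5.5, 5.1 → best response Honest.
Bidder 2 against (Aggressive, Honest): payoffs 3.9, 3.4 → best response Honest.
Bidder 2 against (Aggressive, Aggressive): payoffs 3.3, 5.3 → best response Aggressive.
Bidder 3 against (Honest, Honest): payoffs 0.5, 5.6 → best response Aggressive.
Bidder 3 against (Honest, Aggressive): payoffs 4.2, 2.3 → best response Honest.
Bidder 3 against (Aggressive, Honest): payoffs 4.8, 2.9 → best response Honest.
Bidder 3 against (Aggressive, Aggressive): payoffs 1, 0.3 → best response Honest.
Mutual best responses: (Honest, Honest, Aggressive); (Honest, Aggressive, Honest); (Aggressive, Honest, Honest).

The pure Nash equilibria are (Honest, Honest, Aggressive) and (Honest, Aggressive, Honest) and (Aggressive, Honest, Honest).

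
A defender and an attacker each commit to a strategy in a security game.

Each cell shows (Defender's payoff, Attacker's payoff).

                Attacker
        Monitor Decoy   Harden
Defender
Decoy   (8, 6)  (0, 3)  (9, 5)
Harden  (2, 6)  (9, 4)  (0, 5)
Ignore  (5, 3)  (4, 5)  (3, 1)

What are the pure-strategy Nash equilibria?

Mark each player's best response to every combination of opponents' strategies; a profile where every player is best-responding is a pure Nash equilibrium.
Defender against Monitor: payoffs 8, 2, 5 → best response Decoy.
Defender against Decoy: payoffs 0, 9, 4 → best response Harden.
Defender against Harden: payoffs 9, 0, 3 → best response Decoy.
Attacker against Decoy: payoffs 6, 3, 5 → best response Monitor.
Attacker against Harden: payoffs 6, 4, 5 → best response Monitor.
Attacker against Ignore: payoffs 3, 5, 1 → best response Decoy.
Mutual best responses: (Decoy, Monitor).

Pure NE: (Decoy, Monitor)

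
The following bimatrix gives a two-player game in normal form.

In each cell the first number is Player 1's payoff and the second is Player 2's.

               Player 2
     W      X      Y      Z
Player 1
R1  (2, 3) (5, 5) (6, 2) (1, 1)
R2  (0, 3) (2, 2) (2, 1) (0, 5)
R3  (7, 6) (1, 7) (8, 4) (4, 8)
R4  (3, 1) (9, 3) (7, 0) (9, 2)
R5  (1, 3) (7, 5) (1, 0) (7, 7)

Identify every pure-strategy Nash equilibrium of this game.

(R4, X)

(R1, W): Player 1 can switch to R3 (2 → 7). Not NE.
(R1, X): Player 1 can switch to R4 (5 → 9). Not NE.
(R1, Y): Player 1 can switch to R3 (6 → 8). Not NE.
(R1, Z): Player 1 can switch to R3 (1 → 4). Not NE.
(R2, W): Player 1 can switch to R1 (0 → 2). Not NE.
(R2, X): Player 1 can switch to R1 (2 → 5). Not NE.
(R2, Y): Player 1 can switch to R1 (2 → 6). Not NE.
(R2, Z): Player 1 can switch to R1 (0 → 1). Not NE.
(R3, W): Player 2 can switch to X (6 → 7). Not NE.
(R3, X): Player 1 can switch to R1 (1 → 5). Not NE.
(R4, X): Player 1 gets 9, best alternative 7; Player 2 gets 3, best alternative 2. No profitable deviation — NE.
(The remaining 9 profiles each have a profitable deviation by the same check.)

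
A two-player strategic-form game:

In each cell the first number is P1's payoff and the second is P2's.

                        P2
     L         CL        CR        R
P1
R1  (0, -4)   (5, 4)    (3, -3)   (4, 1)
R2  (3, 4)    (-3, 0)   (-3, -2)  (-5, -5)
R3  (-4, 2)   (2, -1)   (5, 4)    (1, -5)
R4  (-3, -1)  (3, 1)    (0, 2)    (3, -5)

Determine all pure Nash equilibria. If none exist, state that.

Pure-strategy Nash equilibria: (R1, CL); (R2, L); (R3, CR)

Check each profile: it is a Nash equilibrium iff no player can strictly gain by switching unilaterally.
(R1, L): P1 can switch to R2 (0 → 3). Not NE.
(R1, CL): P1 gets 5, best alternative 3; P2 gets 4, best alternative 1. No profitable deviation — NE.
(R1, CR): P1 can switch to R3 (3 → 5). Not NE.
(R1, R): P2 can switch to CL (1 → 4). Not NE.
(R2, L): P1 gets 3, best alternative 0; P2 gets 4, best alternative 0. No profitable deviation — NE.
(R2, CL): P1 can switch to R1 (-3 → 5). Not NE.
(R2, CR): P1 can switch to R1 (-3 → 3). Not NE.
(R2, R): P1 can switch to R1 (-5 → 4). Not NE.
(R3, L): P1 can switch to R1 (-4 → 0). Not NE.
(R3, CL): P1 can switch to R1 (2 → 5). Not NE.
(R3, CR): P1 gets 5, best alternative 3; P2 gets 4, best alternative 2. No profitable deviation — NE.
(The remaining 5 profiles each have a profitable deviation by the same check.)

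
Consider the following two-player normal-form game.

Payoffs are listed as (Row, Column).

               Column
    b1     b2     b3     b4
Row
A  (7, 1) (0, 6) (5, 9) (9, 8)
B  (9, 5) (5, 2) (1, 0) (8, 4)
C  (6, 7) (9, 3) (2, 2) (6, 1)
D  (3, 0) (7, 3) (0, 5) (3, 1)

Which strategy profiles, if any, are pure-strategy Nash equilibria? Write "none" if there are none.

(A, b3); (B, b1)

For each player, find the best response to each opponent profile; mutual best responses are the pure NE.
Row against b1: payoffs 7, 9, 6, 3 → best response B.
Row against b2: payoffs 0, 5, 9, 7 → best response C.
Row against b3: payoffs 5, 1, 2, 0 → best response A.
Row against b4: payoffs 9, 8, 6, 3 → best response A.
Column against A: payoffs 1, 6, 9, 8 → best response b3.
Column against B: payoffs 5, 2, 0, 4 → best response b1.
Column against C: payoffs 7, 3, 2, 1 → best response b1.
Column against D: payoffs 0, 3, 5, 1 → best response b3.
Mutual best responses: (A, b3); (B, b1).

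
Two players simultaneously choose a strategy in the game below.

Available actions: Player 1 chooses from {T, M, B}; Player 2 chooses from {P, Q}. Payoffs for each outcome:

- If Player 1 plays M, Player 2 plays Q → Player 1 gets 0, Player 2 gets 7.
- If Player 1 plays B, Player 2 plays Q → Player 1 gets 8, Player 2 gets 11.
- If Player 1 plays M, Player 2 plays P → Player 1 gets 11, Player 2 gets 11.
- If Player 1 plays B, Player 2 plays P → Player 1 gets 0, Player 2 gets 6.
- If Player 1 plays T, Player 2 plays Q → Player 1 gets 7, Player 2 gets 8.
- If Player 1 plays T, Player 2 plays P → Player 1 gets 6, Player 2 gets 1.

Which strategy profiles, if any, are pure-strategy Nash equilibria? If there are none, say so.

(T, P): Player 1 can switch to M (6 → 11). Not NE.
(T, Q): Player 1 can switch to B (7 → 8). Not NE.
(M, P): Player 1 gets 11, best alternative 6; Player 2 gets 11, best alternative 7. No profitable deviation — NE.
(M, Q): Player 1 can switch to T (0 → 7). Not NE.
(B, P): Player 1 can switch to T (0 → 6). Not NE.
(B, Q): Player 1 gets 8, best alternative 7; Player 2 gets 11, best alternative 6. No profitable deviation — NE.

The pure Nash equilibria are (M, P), (B, Q).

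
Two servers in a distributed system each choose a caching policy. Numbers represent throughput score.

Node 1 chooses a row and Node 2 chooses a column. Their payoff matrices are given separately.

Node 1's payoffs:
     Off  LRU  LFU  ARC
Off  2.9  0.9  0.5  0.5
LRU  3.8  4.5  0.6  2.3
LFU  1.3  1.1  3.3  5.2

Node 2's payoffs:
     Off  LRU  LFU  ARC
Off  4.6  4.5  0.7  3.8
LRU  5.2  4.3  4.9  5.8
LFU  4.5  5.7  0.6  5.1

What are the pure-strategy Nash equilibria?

There is no pure-strategy Nash equilibrium.

Node 1 against Off: payoffs 2.9, 3.8, 1.3 → best response LRU.
Node 1 against LRU: payoffs 0.9, 4.5, 1.1 → best response LRU.
Node 1 against LFU: payoffs 0.5, 0.6, 3.3 → best response LFU.
Node 1 against ARC: payoffs 0.5, 2.3, 5.2 → best response LFU.
Node 2 against Off: payoffs 4.6, 4.5, 0.7, 3.8 → best response Off.
Node 2 against LRU: payoffs 5.2, 4.3, 4.9, 5.8 → best response ARC.
Node 2 against LFU: payoffs 4.5, 5.7, 0.6, 5.1 → best response LRU.
No profile is a mutual best response for all players.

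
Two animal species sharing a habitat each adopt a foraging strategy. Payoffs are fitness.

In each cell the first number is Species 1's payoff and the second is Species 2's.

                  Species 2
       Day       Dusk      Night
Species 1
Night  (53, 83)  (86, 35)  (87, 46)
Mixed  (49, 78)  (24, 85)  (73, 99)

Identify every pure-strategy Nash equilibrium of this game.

Species 1 against Day: payoffs 53, 49 → best response Night.
Species 1 against Dusk: payoffs 86, 24 → best response Night.
Species 1 against Night: payoffs 87, 73 → best response Night.
Species 2 against Night: payoffs 83, 35, 46 → best response Day.
Species 2 against Mixed: payoffs 78, 85, 99 → best response Night.
Mutual best responses: (Night, Day).

The unique pure-strategy Nash equilibrium is (Night, Day).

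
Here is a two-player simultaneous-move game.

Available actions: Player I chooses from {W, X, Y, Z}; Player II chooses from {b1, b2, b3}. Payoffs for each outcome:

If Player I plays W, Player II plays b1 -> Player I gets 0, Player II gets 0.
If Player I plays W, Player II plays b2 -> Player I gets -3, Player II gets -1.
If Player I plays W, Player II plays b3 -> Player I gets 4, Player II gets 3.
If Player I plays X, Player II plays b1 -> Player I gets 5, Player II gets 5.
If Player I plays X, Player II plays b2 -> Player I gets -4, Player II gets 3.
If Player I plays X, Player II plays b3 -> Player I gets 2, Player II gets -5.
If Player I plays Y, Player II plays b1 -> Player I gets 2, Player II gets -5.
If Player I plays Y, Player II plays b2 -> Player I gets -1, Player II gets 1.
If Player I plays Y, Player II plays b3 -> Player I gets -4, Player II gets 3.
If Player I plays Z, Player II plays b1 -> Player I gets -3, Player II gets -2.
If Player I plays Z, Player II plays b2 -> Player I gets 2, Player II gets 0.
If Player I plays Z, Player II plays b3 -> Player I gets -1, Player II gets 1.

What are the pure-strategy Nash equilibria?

The pure Nash equilibria are (W, b3); (X, b1).

Check each profile: it is a Nash equilibrium iff no player can strictly gain by switching unilaterally.
(W, b1): Player I can switch to X (0 → 5). Not NE.
(W, b2): Player I can switch to Y (-3 → -1). Not NE.
(W, b3): Player I gets 4, best alternative 2; Player II gets 3, best alternative 0. No profitable deviation — NE.
(X, b1): Player I gets 5, best alternative 2; Player II gets 5, best alternative 3. No profitable deviation — NE.
(X, b2): Player I can switch to W (-4 → -3). Not NE.
(X, b3): Player I can switch to W (2 → 4). Not NE.
(Y, b1): Player I can switch to X (2 → 5). Not NE.
(Y, b2): Player I can switch to Z (-1 → 2). Not NE.
(The remaining 4 profiles each have a profitable deviation by the same check.)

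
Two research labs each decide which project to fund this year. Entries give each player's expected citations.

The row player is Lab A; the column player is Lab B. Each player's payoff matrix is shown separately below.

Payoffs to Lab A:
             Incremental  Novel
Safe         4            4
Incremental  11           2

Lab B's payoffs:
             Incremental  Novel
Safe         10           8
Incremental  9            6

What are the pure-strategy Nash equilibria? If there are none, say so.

Lab A against Incremental: payoffs 4, 11 → best response Incremental.
Lab A against Novel: payoffs 4, 2 → best response Safe.
Lab B against Safe: payoffs 10, 8 → best response Incremental.
Lab B against Incremental: payoffs 9, 6 → best response Incremental.
Mutual best responses: (Incremental, Incremental).

Pure NE: (Incremental, Incremental)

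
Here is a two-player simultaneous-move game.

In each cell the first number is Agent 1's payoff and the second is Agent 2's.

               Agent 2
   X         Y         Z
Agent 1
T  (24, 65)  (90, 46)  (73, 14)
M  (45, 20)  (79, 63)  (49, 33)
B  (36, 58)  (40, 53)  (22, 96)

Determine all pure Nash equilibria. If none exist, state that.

none

(T, X): Agent 1 can switch to M (24 → 45). Not NE.
(T, Y): Agent 2 can switch to X (46 → 65). Not NE.
(T, Z): Agent 2 can switch to X (14 → 65). Not NE.
(M, X): Agent 2 can switch to Y (20 → 63). Not NE.
(M, Y): Agent 1 can switch to T (79 → 90). Not NE.
(M, Z): Agent 1 can switch to T (49 → 73). Not NE.
(B, X): Agent 1 can switch to M (36 → 45). Not NE.
(B, Y): Agent 1 can switch to T (40 → 90). Not NE.
(The remaining 1 profile has a profitable deviation by the same check.)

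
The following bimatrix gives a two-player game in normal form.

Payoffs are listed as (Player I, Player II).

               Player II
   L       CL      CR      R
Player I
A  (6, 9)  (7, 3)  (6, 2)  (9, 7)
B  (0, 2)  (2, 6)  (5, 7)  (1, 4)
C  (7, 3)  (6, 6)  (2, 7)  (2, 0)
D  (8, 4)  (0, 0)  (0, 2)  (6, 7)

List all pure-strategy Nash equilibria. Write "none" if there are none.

none

Player I against L: payoffs 6, 0, 7, 8 → best response D.
Player I against CL: payoffs 7, 2, 6, 0 → best response A.
Player I against CR: payoffs 6, 5, 2, 0 → best response A.
Player I against R: payoffs 9, 1, 2, 6 → best response A.
Player II against A: payoffs 9, 3, 2, 7 → best response L.
Player II against B: payoffs 2, 6, 7, 4 → best response CR.
Player II against C: payoffs 3, 6, 7, 0 → best response CR.
Player II against D: payoffs 4, 0, 2, 7 → best response R.
No profile is a mutual best response for all players.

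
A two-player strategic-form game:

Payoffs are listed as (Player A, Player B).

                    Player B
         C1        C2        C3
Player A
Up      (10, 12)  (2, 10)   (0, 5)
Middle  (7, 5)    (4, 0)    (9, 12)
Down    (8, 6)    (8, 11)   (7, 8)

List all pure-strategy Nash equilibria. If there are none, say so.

Pure-strategy Nash equilibria: (Up, C1) and (Middle, C3) and (Down, C2)

Player A against C1: payoffs 10, 7, 8 → best response Up.
Player A against C2: payoffs 2, 4, 8 → best response Down.
Player A against C3: payoffs 0, 9, 7 → best response Middle.
Player B against Up: payoffs 12, 10, 5 → best response C1.
Player B against Middle: payoffs 5, 0, 12 → best response C3.
Player B against Down: payoffs 6, 11, 8 → best response C2.
Mutual best responses: (Up, C1); (Middle, C3); (Down, C2).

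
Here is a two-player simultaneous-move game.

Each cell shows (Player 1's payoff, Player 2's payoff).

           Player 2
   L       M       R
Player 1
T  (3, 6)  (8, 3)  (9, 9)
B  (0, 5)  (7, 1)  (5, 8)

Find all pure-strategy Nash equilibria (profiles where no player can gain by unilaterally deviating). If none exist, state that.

(T, L): Player 2 can switch to R (6 → 9). Not NE.
(T, M): Player 2 can switch to L (3 → 6). Not NE.
(T, R): Player 1 gets 9, best alternative 5; Player 2 gets 9, best alternative 6. No profitable deviation — NE.
(B, L): Player 1 can switch to T (0 → 3). Not NE.
(B, M): Player 1 can switch to T (7 → 8). Not NE.
(B, R): Player 1 can switch to T (5 → 9). Not NE.

The unique pure-strategy Nash equilibrium is (T, R).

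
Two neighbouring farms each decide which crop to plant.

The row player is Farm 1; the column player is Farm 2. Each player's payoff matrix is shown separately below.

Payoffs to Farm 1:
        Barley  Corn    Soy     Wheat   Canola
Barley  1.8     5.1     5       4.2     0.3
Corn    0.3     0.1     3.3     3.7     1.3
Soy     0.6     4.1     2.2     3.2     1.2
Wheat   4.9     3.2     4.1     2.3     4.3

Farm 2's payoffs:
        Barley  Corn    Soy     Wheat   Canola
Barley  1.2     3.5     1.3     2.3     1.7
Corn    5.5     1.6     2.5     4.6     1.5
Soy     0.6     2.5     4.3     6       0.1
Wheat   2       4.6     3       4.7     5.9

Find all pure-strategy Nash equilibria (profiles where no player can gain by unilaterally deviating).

(Barley, Corn) and (Wheat, Canola)

(Barley, Barley): Farm 1 can switch to Wheat (1.8 → 4.9). Not NE.
(Barley, Corn): Farm 1 gets 5.1, best alternative 4.1; Farm 2 gets 3.5, best alternative 2.3. No profitable deviation — NE.
(Barley, Soy): Farm 2 can switch to Corn (1.3 → 3.5). Not NE.
(Barley, Wheat): Farm 2 can switch to Corn (2.3 → 3.5). Not NE.
(Barley, Canola): Farm 1 can switch to Corn (0.3 → 1.3). Not NE.
(Corn, Barley): Farm 1 can switch to Barley (0.3 → 1.8). Not NE.
(Corn, Corn): Farm 1 can switch to Barley (0.1 → 5.1). Not NE.
(Corn, Soy): Farm 1 can switch to Barley (3.3 → 5). Not NE.
(Corn, Wheat): Farm 1 can switch to Barley (3.7 → 4.2). Not NE.
(Corn, Canola): Farm 1 can switch to Wheat (1.3 → 4.3). Not NE.
(Soy, Barley): Farm 1 can switch to Barley (0.6 → 1.8). Not NE.
(Wheat, Canola): Farm 1 gets 4.3, best alternative 1.3; Farm 2 gets 5.9, best alternative 4.7. No profitable deviation — NE.
(The remaining 8 profiles each have a profitable deviation by the same check.)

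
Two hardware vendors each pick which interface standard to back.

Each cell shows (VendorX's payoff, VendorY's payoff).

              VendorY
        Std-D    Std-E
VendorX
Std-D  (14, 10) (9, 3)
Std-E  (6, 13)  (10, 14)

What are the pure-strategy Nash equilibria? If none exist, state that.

(Std-D, Std-D): VendorX gets 14, best alternative 6; VendorY gets 10, best alternative 3. No profitable deviation — NE.
(Std-D, Std-E): VendorX can switch to Std-E (9 → 10). Not NE.
(Std-E, Std-D): VendorX can switch to Std-D (6 → 14). Not NE.
(Std-E, Std-E): VendorX gets 10, best alternative 9; VendorY gets 14, best alternative 13. No profitable deviation — NE.

(Std-D, Std-D); (Std-E, Std-E)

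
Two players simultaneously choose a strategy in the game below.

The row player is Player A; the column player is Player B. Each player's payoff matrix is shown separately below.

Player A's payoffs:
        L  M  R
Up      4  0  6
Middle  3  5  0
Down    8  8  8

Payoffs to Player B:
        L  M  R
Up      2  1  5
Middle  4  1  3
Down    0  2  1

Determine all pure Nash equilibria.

For each strategy profile, look for a profitable unilateral deviation.
(Up, L): Player A can switch to Down (4 → 8). Not NE.
(Up, M): Player A can switch to Middle (0 → 5). Not NE.
(Up, R): Player A can switch to Down (6 → 8). Not NE.
(Middle, L): Player A can switch to Up (3 → 4). Not NE.
(Middle, M): Player A can switch to Down (5 → 8). Not NE.
(Middle, R): Player A can switch to Up (0 → 6). Not NE.
(Down, L): Player B can switch to M (0 → 2). Not NE.
(Down, M): Player A gets 8, best alternative 5; Player B gets 2, best alternative 1. No profitable deviation — NE.
(Down, R): Player B can switch to M (1 → 2). Not NE.

(Down, M)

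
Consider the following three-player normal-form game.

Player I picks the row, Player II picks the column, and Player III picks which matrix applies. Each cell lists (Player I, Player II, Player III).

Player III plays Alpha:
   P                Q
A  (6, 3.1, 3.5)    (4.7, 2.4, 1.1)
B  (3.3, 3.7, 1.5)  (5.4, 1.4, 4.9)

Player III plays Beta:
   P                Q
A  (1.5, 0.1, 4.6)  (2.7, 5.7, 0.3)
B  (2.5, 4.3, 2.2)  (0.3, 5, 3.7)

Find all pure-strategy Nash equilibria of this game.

For each strategy profile, look for a profitable unilateral deviation.
(A, P, Alpha): Player III can switch to Beta (3.5 → 4.6). Not NE.
(A, P, Beta): Player I can switch to B (1.5 → 2.5). Not NE.
(A, Q, Alpha): Player I can switch to B (4.7 → 5.4). Not NE.
(A, Q, Beta): Player III can switch to Alpha (0.3 → 1.1). Not NE.
(B, P, Alpha): Player I can switch to A (3.3 → 6). Not NE.
(B, P, Beta): Player II can switch to Q (4.3 → 5). Not NE.
(B, Q, Alpha): Player II can switch to P (1.4 → 3.7). Not NE.
(B, Q, Beta): Player I can switch to A (0.3 → 2.7). Not NE.

none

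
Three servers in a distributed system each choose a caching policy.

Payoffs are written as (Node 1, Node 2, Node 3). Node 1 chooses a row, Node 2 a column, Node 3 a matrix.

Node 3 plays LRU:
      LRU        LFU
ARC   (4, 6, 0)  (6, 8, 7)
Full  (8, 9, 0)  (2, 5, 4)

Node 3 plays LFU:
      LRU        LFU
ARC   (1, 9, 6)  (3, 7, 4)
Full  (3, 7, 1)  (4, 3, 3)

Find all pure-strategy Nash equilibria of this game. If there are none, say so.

Node 1 against (LRU, LRU): payoffs 4, 8 → best response Full.
Node 1 against (LRU, LFU): payoffs 1, 3 → best response Full.
Node 1 against (LFU, LRU): payoffs 6, 2 → best response ARC.
Node 1 against (LFU, LFU): payoffs 3, 4 → best response Full.
Node 2 against (ARC, LRU): payoffs 6, 8 → best response LFU.
Node 2 against (ARC, LFU): payoffs 9, 7 → best response LRU.
Node 2 against (Full, LRU): payoffs 9, 5 → best response LRU.
Node 2 against (Full, LFU): payoffs 7, 3 → best response LRU.
Node 3 against (ARC, LRU): payoffs 0, 6 → best response LFU.
Node 3 against (ARC, LFU): payoffs 7, 4 → best response LRU.
Node 3 against (Full, LRU): payoffs 0, 1 → best response LFU.
Node 3 against (Full, LFU): payoffs 4, 3 → best response LRU.
Mutual best responses: (ARC, LFU, LRU); (Full, LRU, LFU).

The pure Nash equilibria are (ARC, LFU, LRU), (Full, LRU, LFU).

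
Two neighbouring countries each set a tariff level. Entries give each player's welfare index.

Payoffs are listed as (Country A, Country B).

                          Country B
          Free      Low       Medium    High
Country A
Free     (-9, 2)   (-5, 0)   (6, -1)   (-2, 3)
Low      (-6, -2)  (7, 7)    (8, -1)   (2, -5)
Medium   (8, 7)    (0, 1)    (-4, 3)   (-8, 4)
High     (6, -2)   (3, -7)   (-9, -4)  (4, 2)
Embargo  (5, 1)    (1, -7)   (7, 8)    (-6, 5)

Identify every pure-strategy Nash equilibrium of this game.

The pure Nash equilibria are (Low, Low); (Medium, Free); (High, High).

(Free, Free): Country A can switch to Low (-9 → -6). Not NE.
(Free, Low): Country A can switch to Low (-5 → 7). Not NE.
(Free, Medium): Country A can switch to Low (6 → 8). Not NE.
(Free, High): Country A can switch to Low (-2 → 2). Not NE.
(Low, Free): Country A can switch to Medium (-6 → 8). Not NE.
(Low, Low): Country A gets 7, best alternative 3; Country B gets 7, best alternative -1. No profitable deviation — NE.
(Low, Medium): Country B can switch to Low (-1 → 7). Not NE.
(Low, High): Country A can switch to High (2 → 4). Not NE.
(Medium, Free): Country A gets 8, best alternative 6; Country B gets 7, best alternative 4. No profitable deviation — NE.
(Medium, Low): Country A can switch to Low (0 → 7). Not NE.
(High, High): Country A gets 4, best alternative 2; Country B gets 2, best alternative -2. No profitable deviation — NE.
(The remaining 9 profiles each have a profitable deviation by the same check.)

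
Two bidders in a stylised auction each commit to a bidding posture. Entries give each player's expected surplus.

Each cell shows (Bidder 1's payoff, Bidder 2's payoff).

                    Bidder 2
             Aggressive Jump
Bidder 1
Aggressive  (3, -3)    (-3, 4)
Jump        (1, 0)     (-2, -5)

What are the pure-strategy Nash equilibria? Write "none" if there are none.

(Aggressive, Aggressive): Bidder 2 can switch to Jump (-3 → 4). Not NE.
(Aggressive, Jump): Bidder 1 can switch to Jump (-3 → -2). Not NE.
(Jump, Aggressive): Bidder 1 can switch to Aggressive (1 → 3). Not NE.
(Jump, Jump): Bidder 2 can switch to Aggressive (-5 → 0). Not NE.

There is no pure-strategy Nash equilibrium.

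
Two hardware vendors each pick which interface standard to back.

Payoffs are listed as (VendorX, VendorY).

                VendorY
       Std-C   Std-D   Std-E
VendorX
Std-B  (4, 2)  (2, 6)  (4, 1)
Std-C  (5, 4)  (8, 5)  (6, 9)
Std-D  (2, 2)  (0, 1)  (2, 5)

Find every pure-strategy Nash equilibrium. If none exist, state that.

Mark each player's best response to every combination of opponents' strategies; a profile where every player is best-responding is a pure Nash equilibrium.
VendorX against Std-C: payoffs 4, 5, 2 → best response Std-C.
VendorX against Std-D: payoffs 2, 8, 0 → best response Std-C.
VendorX against Std-E: payoffs 4, 6, 2 → best response Std-C.
VendorY against Std-B: payoffs 2, 6, 1 → best response Std-D.
VendorY against Std-C: payoffs 4, 5, 9 → best response Std-E.
VendorY against Std-D: payoffs 2, 1, 5 → best response Std-E.
Mutual best responses: (Std-C, Std-E).

Pure NE: (Std-C, Std-E)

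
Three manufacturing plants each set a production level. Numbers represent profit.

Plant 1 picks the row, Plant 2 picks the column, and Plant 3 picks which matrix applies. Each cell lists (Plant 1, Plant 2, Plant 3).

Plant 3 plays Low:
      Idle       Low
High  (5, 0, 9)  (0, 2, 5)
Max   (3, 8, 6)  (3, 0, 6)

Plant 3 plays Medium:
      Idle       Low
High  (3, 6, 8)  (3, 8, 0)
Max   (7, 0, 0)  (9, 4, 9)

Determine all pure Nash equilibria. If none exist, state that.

(High, Idle, Low): Plant 2 can switch to Low (0 → 2). Not NE.
(High, Idle, Medium): Plant 1 can switch to Max (3 → 7). Not NE.
(High, Low, Low): Plant 1 can switch to Max (0 → 3). Not NE.
(High, Low, Medium): Plant 1 can switch to Max (3 → 9). Not NE.
(Max, Idle, Low): Plant 1 can switch to High (3 → 5). Not NE.
(Max, Idle, Medium): Plant 2 can switch to Low (0 → 4). Not NE.
(Max, Low, Low): Plant 2 can switch to Idle (0 → 8). Not NE.
(Max, Low, Medium): Plant 1 gets 9, best alternative 3; Plant 2 gets 4, best alternative 0; Plant 3 gets 9, best alternative 6. No profitable deviation — NE.

The unique pure-strategy Nash equilibrium is (Max, Low, Medium).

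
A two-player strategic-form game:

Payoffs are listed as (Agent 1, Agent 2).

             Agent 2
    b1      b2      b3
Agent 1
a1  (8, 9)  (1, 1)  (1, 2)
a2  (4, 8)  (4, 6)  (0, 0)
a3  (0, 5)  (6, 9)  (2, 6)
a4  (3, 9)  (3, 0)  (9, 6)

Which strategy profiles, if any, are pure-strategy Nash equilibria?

Agent 1 against b1: payoffs 8, 4, 0, 3 → best response a1.
Agent 1 against b2: payoffs 1, 4, 6, 3 → best response a3.
Agent 1 against b3: payoffs 1, 0, 2, 9 → best response a4.
Agent 2 against a1: payoffs 9, 1, 2 → best response b1.
Agent 2 against a2: payoffs 8, 6, 0 → best response b1.
Agent 2 against a3: payoffs 5, 9, 6 → best response b2.
Agent 2 against a4: payoffs 9, 0, 6 → best response b1.
Mutual best responses: (a1, b1); (a3, b2).

Pure-strategy Nash equilibria: (a1, b1), (a3, b2)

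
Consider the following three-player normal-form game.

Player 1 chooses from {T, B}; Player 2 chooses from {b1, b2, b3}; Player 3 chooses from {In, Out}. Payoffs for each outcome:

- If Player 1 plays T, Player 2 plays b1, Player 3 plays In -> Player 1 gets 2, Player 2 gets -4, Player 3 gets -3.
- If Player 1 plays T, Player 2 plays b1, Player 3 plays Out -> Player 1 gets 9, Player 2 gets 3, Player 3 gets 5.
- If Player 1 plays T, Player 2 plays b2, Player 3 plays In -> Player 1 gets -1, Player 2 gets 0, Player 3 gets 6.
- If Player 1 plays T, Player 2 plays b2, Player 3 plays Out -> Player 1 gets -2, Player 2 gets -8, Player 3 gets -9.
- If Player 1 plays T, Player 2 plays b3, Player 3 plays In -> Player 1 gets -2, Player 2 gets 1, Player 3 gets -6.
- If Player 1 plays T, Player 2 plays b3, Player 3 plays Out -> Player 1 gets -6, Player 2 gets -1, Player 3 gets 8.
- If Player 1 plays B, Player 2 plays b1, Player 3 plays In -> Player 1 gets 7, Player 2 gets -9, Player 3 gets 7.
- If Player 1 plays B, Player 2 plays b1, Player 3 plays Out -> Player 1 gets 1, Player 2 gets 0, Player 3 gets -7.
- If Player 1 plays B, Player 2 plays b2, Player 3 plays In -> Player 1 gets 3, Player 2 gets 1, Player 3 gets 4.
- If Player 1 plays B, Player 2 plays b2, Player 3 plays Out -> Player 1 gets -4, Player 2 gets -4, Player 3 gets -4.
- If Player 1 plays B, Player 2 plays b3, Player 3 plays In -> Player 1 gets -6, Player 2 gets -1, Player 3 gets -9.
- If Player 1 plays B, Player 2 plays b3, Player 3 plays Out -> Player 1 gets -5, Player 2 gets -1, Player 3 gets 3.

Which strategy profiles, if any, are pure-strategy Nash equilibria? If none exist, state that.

For each strategy profile, look for a profitable unilateral deviation.
(T, b1, In): Player 1 can switch to B (2 → 7). Not NE.
(T, b1, Out): Player 1 gets 9, best alternative 1; Player 2 gets 3, best alternative -1; Player 3 gets 5, best alternative -3. No profitable deviation — NE.
(T, b2, In): Player 1 can switch to B (-1 → 3). Not NE.
(T, b2, Out): Player 2 can switch to b1 (-8 → 3). Not NE.
(T, b3, In): Player 3 can switch to Out (-6 → 8). Not NE.
(T, b3, Out): Player 1 can switch to B (-6 → -5). Not NE.
(B, b1, In): Player 2 can switch to b2 (-9 → 1). Not NE.
(B, b1, Out): Player 1 can switch to T (1 → 9). Not NE.
(B, b2, In): Player 1 gets 3, best alternative -1; Player 2 gets 1, best alternative -1; Player 3 gets 4, best alternative -4. No profitable deviation — NE.
(B, b2, Out): Player 1 can switch to T (-4 → -2). Not NE.
(The remaining 2 profiles each have a profitable deviation by the same check.)

The pure Nash equilibria are (T, b1, Out); (B, b2, In).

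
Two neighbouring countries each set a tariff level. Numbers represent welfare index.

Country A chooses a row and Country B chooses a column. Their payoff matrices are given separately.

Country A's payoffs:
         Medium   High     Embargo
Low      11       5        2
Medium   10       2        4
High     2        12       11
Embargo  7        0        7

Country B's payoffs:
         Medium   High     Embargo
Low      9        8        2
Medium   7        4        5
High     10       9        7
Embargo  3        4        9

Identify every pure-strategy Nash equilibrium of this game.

Country A against Medium: payoffs 11, 10, 2, 7 → best response Low.
Country A against High: payoffs 5, 2, 12, 0 → best response High.
Country A against Embargo: payoffs 2, 4, 11, 7 → best response High.
Country B against Low: payoffs 9, 8, 2 → best response Medium.
Country B against Medium: payoffs 7, 4, 5 → best response Medium.
Country B against High: payoffs 10, 9, 7 → best response Medium.
Country B against Embargo: payoffs 3, 4, 9 → best response Embargo.
Mutual best responses: (Low, Medium).

Pure NE: (Low, Medium)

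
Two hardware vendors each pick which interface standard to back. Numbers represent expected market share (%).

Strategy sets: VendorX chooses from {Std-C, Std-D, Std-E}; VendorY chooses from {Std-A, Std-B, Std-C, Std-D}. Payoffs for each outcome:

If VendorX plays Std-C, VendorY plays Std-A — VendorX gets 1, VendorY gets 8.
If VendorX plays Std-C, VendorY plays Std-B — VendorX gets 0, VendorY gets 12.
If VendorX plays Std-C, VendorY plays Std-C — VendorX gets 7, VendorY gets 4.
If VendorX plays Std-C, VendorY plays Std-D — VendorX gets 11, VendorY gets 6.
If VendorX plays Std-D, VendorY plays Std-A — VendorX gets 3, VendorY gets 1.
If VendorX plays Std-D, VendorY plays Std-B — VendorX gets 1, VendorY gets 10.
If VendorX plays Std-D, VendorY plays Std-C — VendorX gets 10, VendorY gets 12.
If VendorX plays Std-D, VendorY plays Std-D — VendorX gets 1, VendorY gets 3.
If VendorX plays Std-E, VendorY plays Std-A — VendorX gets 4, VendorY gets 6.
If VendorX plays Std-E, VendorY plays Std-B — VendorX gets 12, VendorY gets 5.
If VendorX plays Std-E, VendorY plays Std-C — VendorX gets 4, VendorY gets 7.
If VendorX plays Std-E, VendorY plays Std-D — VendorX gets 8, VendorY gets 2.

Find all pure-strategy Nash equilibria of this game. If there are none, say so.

The unique pure-strategy Nash equilibrium is (Std-D, Std-C).

VendorX against Std-A: payoffs 1, 3, 4 → best response Std-E.
VendorX against Std-B: payoffs 0, 1, 12 → best response Std-E.
VendorX against Std-C: payoffs 7, 10, 4 → best response Std-D.
VendorX against Std-D: payoffs 11, 1, 8 → best response Std-C.
VendorY against Std-C: payoffs 8, 12, 4, 6 → best response Std-B.
VendorY against Std-D: payoffs 1, 10, 12, 3 → best response Std-C.
VendorY against Std-E: payoffs 6, 5, 7, 2 → best response Std-C.
Mutual best responses: (Std-D, Std-C).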